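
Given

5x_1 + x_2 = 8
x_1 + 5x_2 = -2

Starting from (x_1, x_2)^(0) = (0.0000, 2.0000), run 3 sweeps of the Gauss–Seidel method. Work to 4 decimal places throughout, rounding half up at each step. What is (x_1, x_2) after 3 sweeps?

Iteration 1:
  x_1 = (8 - (1)·2.0000) / (5) = 1.2000
  x_2 = (-2 - (1)·1.2000) / (5) = -0.6400
Iteration 2:
  x_1 = (8 - (1)·-0.6400) / (5) = 1.7280
  x_2 = (-2 - (1)·1.7280) / (5) = -0.7456
Iteration 3:
  x_1 = (8 - (1)·-0.7456) / (5) = 1.7491
  x_2 = (-2 - (1)·1.7491) / (5) = -0.7498

(1.7491, -0.7498)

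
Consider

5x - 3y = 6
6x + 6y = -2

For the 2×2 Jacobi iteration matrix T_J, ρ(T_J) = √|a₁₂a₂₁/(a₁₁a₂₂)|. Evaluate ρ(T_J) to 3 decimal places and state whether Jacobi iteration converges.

a₁₂a₂₁/(a₁₁a₂₂) = (-3)·(6) / ((5)·(6)) = -0.600000
ρ = √|-0.600000| = √0.600000 = 0.775
ρ < 1, so Jacobi converges

0.775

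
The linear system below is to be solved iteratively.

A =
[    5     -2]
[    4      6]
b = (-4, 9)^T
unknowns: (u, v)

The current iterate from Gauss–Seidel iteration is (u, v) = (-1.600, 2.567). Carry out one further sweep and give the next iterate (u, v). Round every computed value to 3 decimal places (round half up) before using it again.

One sweep:
  u = (-4 - (-2)·2.567) / (5) = 0.227
  v = (9 - (4)·0.227) / (6) = 1.349

(0.227, 1.349)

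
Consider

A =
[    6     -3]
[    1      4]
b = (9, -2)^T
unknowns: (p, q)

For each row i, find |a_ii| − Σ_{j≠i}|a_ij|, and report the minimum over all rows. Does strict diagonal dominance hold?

3

row 1: |6| − (3) = 3
row 2: |4| − (1) = 3
minimum over rows = 3 → strictly diagonally dominant (convergence guaranteed)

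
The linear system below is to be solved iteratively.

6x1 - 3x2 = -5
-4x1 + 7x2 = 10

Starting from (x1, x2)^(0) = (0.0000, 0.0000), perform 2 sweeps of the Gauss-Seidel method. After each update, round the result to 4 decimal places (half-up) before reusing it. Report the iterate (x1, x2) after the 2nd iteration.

Iteration 1:
  x1 = (-5 - (-3)·0.0000) / (6) = -0.8333
  x2 = (10 - (-4)·-0.8333) / (7) = 0.9524
Iteration 2:
  x1 = (-5 - (-3)·0.9524) / (6) = -0.3571
  x2 = (10 - (-4)·-0.3571) / (7) = 1.2245

(-0.3571, 1.2245)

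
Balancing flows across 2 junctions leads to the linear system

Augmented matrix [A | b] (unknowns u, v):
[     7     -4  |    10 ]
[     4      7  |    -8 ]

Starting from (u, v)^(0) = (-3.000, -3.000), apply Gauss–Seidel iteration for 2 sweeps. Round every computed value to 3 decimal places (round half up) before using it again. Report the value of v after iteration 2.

-1.639

Iteration 1:
  u = (10 - (-4)·-3.000) / (7) = -0.286
  v = (-8 - (4)·-0.286) / (7) = -0.979
Iteration 2:
  u = (10 - (-4)·-0.979) / (7) = 0.869
  v = (-8 - (4)·0.869) / (7) = -1.639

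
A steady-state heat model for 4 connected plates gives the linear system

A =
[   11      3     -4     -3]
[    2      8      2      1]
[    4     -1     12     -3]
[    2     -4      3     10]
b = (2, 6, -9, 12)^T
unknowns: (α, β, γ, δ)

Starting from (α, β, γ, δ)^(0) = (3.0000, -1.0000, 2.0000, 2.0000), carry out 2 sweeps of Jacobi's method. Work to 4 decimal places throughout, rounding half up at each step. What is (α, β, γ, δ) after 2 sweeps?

(-0.2076, 0.7015, -1.4883, 0.9545)

Iteration 1:
  α = (2 - (3)·-1.0000 - (-4)·2.0000 - (-3)·2.0000) / (11) = 1.7273
  β = (6 - (2)·3.0000 - (2)·2.0000 - (1)·2.0000) / (8) = -0.7500
  γ = (-9 - (4)·3.0000 - (-1)·-1.0000 - (-3)·2.0000) / (12) = -1.3333
  δ = (12 - (2)·3.0000 - (-4)·-1.0000 - (3)·2.0000) / (10) = -0.4000
Iteration 2:
  α = (2 - (3)·-0.7500 - (-4)·-1.3333 - (-3)·-0.4000) / (11) = -0.2076
  β = (6 - (2)·1.7273 - (2)·-1.3333 - (1)·-0.4000) / (8) = 0.7015
  γ = (-9 - (4)·1.7273 - (-1)·-0.7500 - (-3)·-0.4000) / (12) = -1.4883
  δ = (12 - (2)·1.7273 - (-4)·-0.7500 - (3)·-1.3333) / (10) = 0.9545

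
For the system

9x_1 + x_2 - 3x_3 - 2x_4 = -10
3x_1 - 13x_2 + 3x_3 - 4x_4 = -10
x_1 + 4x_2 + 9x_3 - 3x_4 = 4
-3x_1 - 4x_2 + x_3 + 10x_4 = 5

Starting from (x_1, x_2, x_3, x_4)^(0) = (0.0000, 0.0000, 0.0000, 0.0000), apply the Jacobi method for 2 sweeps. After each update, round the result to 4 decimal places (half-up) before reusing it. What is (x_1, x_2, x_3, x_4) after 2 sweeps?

(-0.9373, 0.4615, 0.3927, 0.4299)

Iteration 1:
  x_1 = (-10 - (1)·0.0000 - (-3)·0.0000 - (-2)·0.0000) / (9) = -1.1111
  x_2 = (-10 - (3)·0.0000 - (3)·0.0000 - (-4)·0.0000) / (-13) = 0.7692
  x_3 = (4 - (1)·0.0000 - (4)·0.0000 - (-3)·0.0000) / (9) = 0.4444
  x_4 = (5 - (-3)·0.0000 - (-4)·0.0000 - (1)·0.0000) / (10) = 0.5000
Iteration 2:
  x_1 = (-10 - (1)·0.7692 - (-3)·0.4444 - (-2)·0.5000) / (9) = -0.9373
  x_2 = (-10 - (3)·-1.1111 - (3)·0.4444 - (-4)·0.5000) / (-13) = 0.4615
  x_3 = (4 - (1)·-1.1111 - (4)·0.7692 - (-3)·0.5000) / (9) = 0.3927
  x_4 = (5 - (-3)·-1.1111 - (-4)·0.7692 - (1)·0.4444) / (10) = 0.4299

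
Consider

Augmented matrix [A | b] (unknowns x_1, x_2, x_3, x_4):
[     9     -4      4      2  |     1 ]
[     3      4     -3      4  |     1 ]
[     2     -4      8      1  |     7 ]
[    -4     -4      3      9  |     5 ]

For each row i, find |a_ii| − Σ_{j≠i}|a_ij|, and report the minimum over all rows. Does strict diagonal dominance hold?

-6

row 1: |9| − (4+4+2) = -1
row 2: |4| − (3+3+4) = -6
row 3: |8| − (2+4+1) = 1
row 4: |9| − (4+4+3) = -2
minimum over rows = -6 → not strictly diagonally dominant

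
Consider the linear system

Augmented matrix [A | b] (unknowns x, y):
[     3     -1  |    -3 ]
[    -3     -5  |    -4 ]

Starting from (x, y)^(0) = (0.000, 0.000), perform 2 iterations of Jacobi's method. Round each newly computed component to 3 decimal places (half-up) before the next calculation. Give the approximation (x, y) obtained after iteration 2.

(-0.733, 1.400)

Iteration 1:
  x = (-3 - (-1)·0.000) / (3) = -1.000
  y = (-4 - (-3)·0.000) / (-5) = 0.800
Iteration 2:
  x = (-3 - (-1)·0.800) / (3) = -0.733
  y = (-4 - (-3)·-1.000) / (-5) = 1.400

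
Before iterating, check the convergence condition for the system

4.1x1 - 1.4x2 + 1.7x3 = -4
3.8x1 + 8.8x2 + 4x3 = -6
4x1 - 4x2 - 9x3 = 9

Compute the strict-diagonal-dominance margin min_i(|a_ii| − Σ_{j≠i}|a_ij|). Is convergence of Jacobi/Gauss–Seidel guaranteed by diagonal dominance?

1

row 1: |4.1| − (1.4+1.7) = 1
row 2: |8.8| − (3.8+4) = 1
row 3: |-9| − (4+4) = 1
minimum over rows = 1 → strictly diagonally dominant (convergence guaranteed)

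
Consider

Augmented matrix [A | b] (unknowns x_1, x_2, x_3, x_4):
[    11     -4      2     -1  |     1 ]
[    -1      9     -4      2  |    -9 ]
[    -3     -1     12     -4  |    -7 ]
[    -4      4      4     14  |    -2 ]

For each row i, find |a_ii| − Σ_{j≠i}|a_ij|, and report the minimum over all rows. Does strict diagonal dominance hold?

2

row 1: |11| − (4+2+1) = 4
row 2: |9| − (1+4+2) = 2
row 3: |12| − (3+1+4) = 4
row 4: |14| − (4+4+4) = 2
minimum over rows = 2 → strictly diagonally dominant (convergence guaranteed)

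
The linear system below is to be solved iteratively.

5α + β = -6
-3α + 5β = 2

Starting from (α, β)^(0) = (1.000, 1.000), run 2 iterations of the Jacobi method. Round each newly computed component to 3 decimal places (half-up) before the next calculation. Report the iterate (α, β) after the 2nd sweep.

Iteration 1:
  α = (-6 - (1)·1.000) / (5) = -1.400
  β = (2 - (-3)·1.000) / (5) = 1.000
Iteration 2:
  α = (-6 - (1)·1.000) / (5) = -1.400
  β = (2 - (-3)·-1.400) / (5) = -0.440

(-1.400, -0.440)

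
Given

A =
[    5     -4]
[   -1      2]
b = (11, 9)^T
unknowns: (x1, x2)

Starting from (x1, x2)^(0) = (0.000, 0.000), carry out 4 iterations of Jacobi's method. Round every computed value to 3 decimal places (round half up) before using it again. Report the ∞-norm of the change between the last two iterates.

Iteration 1:
  x1 = (11 - (-4)·0.000) / (5) = 2.200
  x2 = (9 - (-1)·0.000) / (2) = 4.500
Iteration 2:
  x1 = (11 - (-4)·4.500) / (5) = 5.800
  x2 = (9 - (-1)·2.200) / (2) = 5.600
Iteration 3:
  x1 = (11 - (-4)·5.600) / (5) = 6.680
  x2 = (9 - (-1)·5.800) / (2) = 7.400
Iteration 4:
  x1 = (11 - (-4)·7.400) / (5) = 8.120
  x2 = (9 - (-1)·6.680) / (2) = 7.840
Change: (1.440, 0.440) → max |·| = 1.440

1.440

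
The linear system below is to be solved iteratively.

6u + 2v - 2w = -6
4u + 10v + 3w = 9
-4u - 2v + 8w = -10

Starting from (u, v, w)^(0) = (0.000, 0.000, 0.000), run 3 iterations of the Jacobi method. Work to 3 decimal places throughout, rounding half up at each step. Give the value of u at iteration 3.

-2.067

Iteration 1:
  u = (-6 - (2)·0.000 - (-2)·0.000) / (6) = -1.000
  v = (9 - (4)·0.000 - (3)·0.000) / (10) = 0.900
  w = (-10 - (-4)·0.000 - (-2)·0.000) / (8) = -1.250
Iteration 2:
  u = (-6 - (2)·0.900 - (-2)·-1.250) / (6) = -1.717
  v = (9 - (4)·-1.000 - (3)·-1.250) / (10) = 1.675
  w = (-10 - (-4)·-1.000 - (-2)·0.900) / (8) = -1.525
Iteration 3:
  u = (-6 - (2)·1.675 - (-2)·-1.525) / (6) = -2.067
  v = (9 - (4)·-1.717 - (3)·-1.525) / (10) = 2.044
  w = (-10 - (-4)·-1.717 - (-2)·1.675) / (8) = -1.690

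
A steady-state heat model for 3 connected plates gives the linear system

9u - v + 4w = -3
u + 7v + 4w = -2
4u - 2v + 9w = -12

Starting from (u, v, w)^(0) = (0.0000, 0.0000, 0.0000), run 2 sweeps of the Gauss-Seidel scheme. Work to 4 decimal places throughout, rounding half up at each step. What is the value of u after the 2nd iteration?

Iteration 1:
  u = (-3 - (-1)·0.0000 - (4)·0.0000) / (9) = -0.3333
  v = (-2 - (1)·-0.3333 - (4)·0.0000) / (7) = -0.2381
  w = (-12 - (4)·-0.3333 - (-2)·-0.2381) / (9) = -1.2381
Iteration 2:
  u = (-3 - (-1)·-0.2381 - (4)·-1.2381) / (9) = 0.1905
  v = (-2 - (1)·0.1905 - (4)·-1.2381) / (7) = 0.3946
  w = (-12 - (4)·0.1905 - (-2)·0.3946) / (9) = -1.3303

0.1905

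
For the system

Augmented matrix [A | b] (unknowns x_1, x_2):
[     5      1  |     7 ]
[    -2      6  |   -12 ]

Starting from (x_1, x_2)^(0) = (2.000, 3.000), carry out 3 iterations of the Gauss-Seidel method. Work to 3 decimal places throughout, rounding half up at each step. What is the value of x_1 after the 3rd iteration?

1.684

Iteration 1:
  x_1 = (7 - (1)·3.000) / (5) = 0.800
  x_2 = (-12 - (-2)·0.800) / (6) = -1.733
Iteration 2:
  x_1 = (7 - (1)·-1.733) / (5) = 1.747
  x_2 = (-12 - (-2)·1.747) / (6) = -1.418
Iteration 3:
  x_1 = (7 - (1)·-1.418) / (5) = 1.684
  x_2 = (-12 - (-2)·1.684) / (6) = -1.439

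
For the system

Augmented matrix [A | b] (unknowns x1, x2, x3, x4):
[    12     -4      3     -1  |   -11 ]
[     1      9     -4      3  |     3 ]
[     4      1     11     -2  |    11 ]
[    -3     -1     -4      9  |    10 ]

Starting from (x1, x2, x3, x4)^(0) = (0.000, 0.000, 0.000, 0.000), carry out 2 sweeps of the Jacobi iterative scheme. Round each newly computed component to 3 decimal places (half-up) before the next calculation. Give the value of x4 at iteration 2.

1.287

Iteration 1:
  x1 = (-11 - (-4)·0.000 - (3)·0.000 - (-1)·0.000) / (12) = -0.917
  x2 = (3 - (1)·0.000 - (-4)·0.000 - (3)·0.000) / (9) = 0.333
  x3 = (11 - (4)·0.000 - (1)·0.000 - (-2)·0.000) / (11) = 1.000
  x4 = (10 - (-3)·0.000 - (-1)·0.000 - (-4)·0.000) / (9) = 1.111
Iteration 2:
  x1 = (-11 - (-4)·0.333 - (3)·1.000 - (-1)·1.111) / (12) = -0.963
  x2 = (3 - (1)·-0.917 - (-4)·1.000 - (3)·1.111) / (9) = 0.509
  x3 = (11 - (4)·-0.917 - (1)·0.333 - (-2)·1.111) / (11) = 1.505
  x4 = (10 - (-3)·-0.917 - (-1)·0.333 - (-4)·1.000) / (9) = 1.287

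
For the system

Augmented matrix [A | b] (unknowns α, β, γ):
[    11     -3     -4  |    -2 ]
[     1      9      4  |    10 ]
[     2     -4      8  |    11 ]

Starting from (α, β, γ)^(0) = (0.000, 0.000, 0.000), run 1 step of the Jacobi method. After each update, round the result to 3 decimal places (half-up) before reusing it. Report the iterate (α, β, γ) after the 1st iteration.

(-0.182, 1.111, 1.375)

Iteration 1:
  α = (-2 - (-3)·0.000 - (-4)·0.000) / (11) = -0.182
  β = (10 - (1)·0.000 - (4)·0.000) / (9) = 1.111
  γ = (11 - (2)·0.000 - (-4)·0.000) / (8) = 1.375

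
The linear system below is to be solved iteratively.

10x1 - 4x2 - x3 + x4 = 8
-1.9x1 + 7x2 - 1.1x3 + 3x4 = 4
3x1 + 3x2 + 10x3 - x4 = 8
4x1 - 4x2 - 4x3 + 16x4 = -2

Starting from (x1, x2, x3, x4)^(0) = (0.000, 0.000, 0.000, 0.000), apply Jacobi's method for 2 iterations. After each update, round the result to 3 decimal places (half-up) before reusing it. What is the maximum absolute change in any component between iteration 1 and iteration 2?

0.424

Iteration 1:
  x1 = (8 - (-4)·0.000 - (-1)·0.000 - (1)·0.000) / (10) = 0.800
  x2 = (4 - (-1.9)·0.000 - (-1.1)·0.000 - (3)·0.000) / (7) = 0.571
  x3 = (8 - (3)·0.000 - (3)·0.000 - (-1)·0.000) / (10) = 0.800
  x4 = (-2 - (4)·0.000 - (-4)·0.000 - (-4)·0.000) / (16) = -0.125
Iteration 2:
  x1 = (8 - (-4)·0.571 - (-1)·0.800 - (1)·-0.125) / (10) = 1.121
  x2 = (4 - (-1.9)·0.800 - (-1.1)·0.800 - (3)·-0.125) / (7) = 0.968
  x3 = (8 - (3)·0.800 - (3)·0.571 - (-1)·-0.125) / (10) = 0.376
  x4 = (-2 - (4)·0.800 - (-4)·0.571 - (-4)·0.800) / (16) = 0.018
Change: (0.321, 0.397, -0.424, 0.143) → max |·| = 0.424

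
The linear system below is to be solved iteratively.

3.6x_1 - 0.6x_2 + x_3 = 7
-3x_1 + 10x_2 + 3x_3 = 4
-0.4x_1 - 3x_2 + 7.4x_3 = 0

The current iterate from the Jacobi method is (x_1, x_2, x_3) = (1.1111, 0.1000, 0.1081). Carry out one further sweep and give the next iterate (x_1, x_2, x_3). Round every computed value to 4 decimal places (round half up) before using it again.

(1.9311, 0.7009, 0.1006)

One sweep:
  x_1 = (7 - (-0.6)·0.1000 - (1)·0.1081) / (3.6) = 1.9311
  x_2 = (4 - (-3)·1.1111 - (3)·0.1081) / (10) = 0.7009
  x_3 = (0 - (-0.4)·1.1111 - (-3)·0.1000) / (7.4) = 0.1006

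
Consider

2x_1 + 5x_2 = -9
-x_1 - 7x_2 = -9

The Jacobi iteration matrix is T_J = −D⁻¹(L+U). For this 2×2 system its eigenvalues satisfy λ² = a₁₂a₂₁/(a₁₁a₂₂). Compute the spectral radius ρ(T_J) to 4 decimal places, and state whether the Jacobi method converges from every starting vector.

a₁₂a₂₁/(a₁₁a₂₂) = (5)·(-1) / ((2)·(-7)) = 0.357143
ρ = √|0.357143| = √0.357143 = 0.5976
ρ < 1, so Jacobi converges

0.5976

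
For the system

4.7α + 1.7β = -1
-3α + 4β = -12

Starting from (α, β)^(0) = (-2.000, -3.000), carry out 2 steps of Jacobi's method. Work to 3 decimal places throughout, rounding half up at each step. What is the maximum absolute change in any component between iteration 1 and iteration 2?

2.154

Iteration 1:
  α = (-1 - (1.7)·-3.000) / (4.7) = 0.872
  β = (-12 - (-3)·-2.000) / (4) = -4.500
Iteration 2:
  α = (-1 - (1.7)·-4.500) / (4.7) = 1.415
  β = (-12 - (-3)·0.872) / (4) = -2.346
Change: (0.543, 2.154) → max |·| = 2.154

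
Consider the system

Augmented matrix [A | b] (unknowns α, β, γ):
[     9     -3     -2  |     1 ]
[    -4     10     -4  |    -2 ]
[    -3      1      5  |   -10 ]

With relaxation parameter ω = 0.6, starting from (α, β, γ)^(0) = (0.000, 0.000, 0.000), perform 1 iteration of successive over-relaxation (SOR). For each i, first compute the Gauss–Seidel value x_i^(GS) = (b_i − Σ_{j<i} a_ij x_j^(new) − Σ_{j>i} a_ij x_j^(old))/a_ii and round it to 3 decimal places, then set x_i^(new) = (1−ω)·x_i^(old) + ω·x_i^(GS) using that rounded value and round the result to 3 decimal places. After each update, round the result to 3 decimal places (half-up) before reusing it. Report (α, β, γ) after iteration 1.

Iteration 1:
  α: GS value = (1 - (-3)·0.000 - (-2)·0.000) / (9) = 0.111;  α ← (1−ω)·0.000 + ω·0.111 = 0.067
  β: GS value = (-2 - (-4)·0.067 - (-4)·0.000) / (10) = -0.173;  β ← (1−ω)·0.000 + ω·-0.173 = -0.104
  γ: GS value = (-10 - (-3)·0.067 - (1)·-0.104) / (5) = -1.939;  γ ← (1−ω)·0.000 + ω·-1.939 = -1.163

(0.067, -0.104, -1.163)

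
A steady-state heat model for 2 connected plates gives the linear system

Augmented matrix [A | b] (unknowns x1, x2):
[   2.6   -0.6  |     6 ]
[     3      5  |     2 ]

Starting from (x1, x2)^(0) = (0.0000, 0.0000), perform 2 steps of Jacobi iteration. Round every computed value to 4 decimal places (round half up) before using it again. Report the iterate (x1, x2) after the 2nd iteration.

Iteration 1:
  x1 = (6 - (-0.6)·0.0000) / (2.6) = 2.3077
  x2 = (2 - (3)·0.0000) / (5) = 0.4000
Iteration 2:
  x1 = (6 - (-0.6)·0.4000) / (2.6) = 2.4000
  x2 = (2 - (3)·2.3077) / (5) = -0.9846

(2.4000, -0.9846)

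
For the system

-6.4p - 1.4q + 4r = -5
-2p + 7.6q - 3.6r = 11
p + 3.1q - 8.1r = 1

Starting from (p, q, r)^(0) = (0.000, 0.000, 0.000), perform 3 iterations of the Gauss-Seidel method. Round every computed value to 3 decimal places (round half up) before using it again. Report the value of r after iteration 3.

0.741

Iteration 1:
  p = (-5 - (-1.4)·0.000 - (4)·0.000) / (-6.4) = 0.781
  q = (11 - (-2)·0.781 - (-3.6)·0.000) / (7.6) = 1.653
  r = (1 - (1)·0.781 - (3.1)·1.653) / (-8.1) = 0.606
Iteration 2:
  p = (-5 - (-1.4)·1.653 - (4)·0.606) / (-6.4) = 0.798
  q = (11 - (-2)·0.798 - (-3.6)·0.606) / (7.6) = 1.944
  r = (1 - (1)·0.798 - (3.1)·1.944) / (-8.1) = 0.719
Iteration 3:
  p = (-5 - (-1.4)·1.944 - (4)·0.719) / (-6.4) = 0.805
  q = (11 - (-2)·0.805 - (-3.6)·0.719) / (7.6) = 2.000
  r = (1 - (1)·0.805 - (3.1)·2.000) / (-8.1) = 0.741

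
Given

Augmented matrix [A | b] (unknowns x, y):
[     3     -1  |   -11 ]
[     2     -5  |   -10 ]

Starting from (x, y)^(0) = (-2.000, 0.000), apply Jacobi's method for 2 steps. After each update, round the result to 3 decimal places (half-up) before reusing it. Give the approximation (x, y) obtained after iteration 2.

Iteration 1:
  x = (-11 - (-1)·0.000) / (3) = -3.667
  y = (-10 - (2)·-2.000) / (-5) = 1.200
Iteration 2:
  x = (-11 - (-1)·1.200) / (3) = -3.267
  y = (-10 - (2)·-3.667) / (-5) = 0.533

(-3.267, 0.533)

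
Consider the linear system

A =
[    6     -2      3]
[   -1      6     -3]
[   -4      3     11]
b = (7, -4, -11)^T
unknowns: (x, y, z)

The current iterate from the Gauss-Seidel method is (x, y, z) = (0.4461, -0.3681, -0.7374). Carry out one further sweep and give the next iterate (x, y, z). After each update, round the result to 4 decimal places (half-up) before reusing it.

(1.4127, -0.7999, -0.2681)

One sweep:
  x = (7 - (-2)·-0.3681 - (3)·-0.7374) / (6) = 1.4127
  y = (-4 - (-1)·1.4127 - (-3)·-0.7374) / (6) = -0.7999
  z = (-11 - (-4)·1.4127 - (3)·-0.7999) / (11) = -0.2681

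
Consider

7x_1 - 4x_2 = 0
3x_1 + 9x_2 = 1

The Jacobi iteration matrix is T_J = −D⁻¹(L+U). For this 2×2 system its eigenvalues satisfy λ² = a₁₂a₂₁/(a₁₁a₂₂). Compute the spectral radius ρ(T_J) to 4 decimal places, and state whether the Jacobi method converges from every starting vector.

0.4364

a₁₂a₂₁/(a₁₁a₂₂) = (-4)·(3) / ((7)·(9)) = -0.190476
ρ = √|-0.190476| = √0.190476 = 0.4364
ρ < 1, so Jacobi converges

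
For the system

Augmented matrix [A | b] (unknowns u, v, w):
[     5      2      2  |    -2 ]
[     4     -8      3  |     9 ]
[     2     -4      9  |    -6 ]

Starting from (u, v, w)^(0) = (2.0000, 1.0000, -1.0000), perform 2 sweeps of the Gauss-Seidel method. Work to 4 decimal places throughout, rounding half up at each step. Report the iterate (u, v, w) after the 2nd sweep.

(0.8133, -1.2183, -1.3889)

Iteration 1:
  u = (-2 - (2)·1.0000 - (2)·-1.0000) / (5) = -0.4000
  v = (9 - (4)·-0.4000 - (3)·-1.0000) / (-8) = -1.7000
  w = (-6 - (2)·-0.4000 - (-4)·-1.7000) / (9) = -1.3333
Iteration 2:
  u = (-2 - (2)·-1.7000 - (2)·-1.3333) / (5) = 0.8133
  v = (9 - (4)·0.8133 - (3)·-1.3333) / (-8) = -1.2183
  w = (-6 - (2)·0.8133 - (-4)·-1.2183) / (9) = -1.3889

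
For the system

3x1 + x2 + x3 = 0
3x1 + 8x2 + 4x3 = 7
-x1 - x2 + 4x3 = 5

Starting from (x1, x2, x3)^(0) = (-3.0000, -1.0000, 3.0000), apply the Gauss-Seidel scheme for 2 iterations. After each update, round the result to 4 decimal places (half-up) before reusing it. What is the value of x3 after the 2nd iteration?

Iteration 1:
  x1 = (0 - (1)·-1.0000 - (1)·3.0000) / (3) = -0.6667
  x2 = (7 - (3)·-0.6667 - (4)·3.0000) / (8) = -0.3750
  x3 = (5 - (-1)·-0.6667 - (-1)·-0.3750) / (4) = 0.9896
Iteration 2:
  x1 = (0 - (1)·-0.3750 - (1)·0.9896) / (3) = -0.2049
  x2 = (7 - (3)·-0.2049 - (4)·0.9896) / (8) = 0.4570
  x3 = (5 - (-1)·-0.2049 - (-1)·0.4570) / (4) = 1.3130

1.3130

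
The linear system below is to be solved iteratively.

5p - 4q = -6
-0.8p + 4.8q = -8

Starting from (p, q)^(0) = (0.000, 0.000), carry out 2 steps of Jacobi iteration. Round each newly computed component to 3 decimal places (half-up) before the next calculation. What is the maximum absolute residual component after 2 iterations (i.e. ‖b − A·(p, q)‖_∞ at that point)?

1.066

Iteration 1:
  p = (-6 - (-4)·0.000) / (5) = -1.200
  q = (-8 - (-0.8)·0.000) / (4.8) = -1.667
Iteration 2:
  p = (-6 - (-4)·-1.667) / (5) = -2.534
  q = (-8 - (-0.8)·-1.200) / (4.8) = -1.867
Residual b − A·x = (-0.798, -1.066); ∞-norm = 1.066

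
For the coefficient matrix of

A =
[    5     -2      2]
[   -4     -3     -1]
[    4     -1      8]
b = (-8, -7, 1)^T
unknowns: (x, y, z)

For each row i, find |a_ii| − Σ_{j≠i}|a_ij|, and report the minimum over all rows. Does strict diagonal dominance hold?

-2

row 1: |5| − (2+2) = 1
row 2: |-3| − (4+1) = -2
row 3: |8| − (4+1) = 3
minimum over rows = -2 → not strictly diagonally dominant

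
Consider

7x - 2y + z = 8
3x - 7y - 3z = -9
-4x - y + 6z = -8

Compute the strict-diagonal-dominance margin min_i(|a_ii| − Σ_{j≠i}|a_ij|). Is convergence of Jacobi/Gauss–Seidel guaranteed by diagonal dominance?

row 1: |7| − (2+1) = 4
row 2: |-7| − (3+3) = 1
row 3: |6| − (4+1) = 1
minimum over rows = 1 → strictly diagonally dominant (convergence guaranteed)

1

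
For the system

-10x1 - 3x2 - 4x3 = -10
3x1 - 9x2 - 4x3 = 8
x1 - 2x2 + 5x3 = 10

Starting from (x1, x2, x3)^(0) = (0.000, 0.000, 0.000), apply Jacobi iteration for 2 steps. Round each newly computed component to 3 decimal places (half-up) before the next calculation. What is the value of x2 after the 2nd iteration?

-1.444

Iteration 1:
  x1 = (-10 - (-3)·0.000 - (-4)·0.000) / (-10) = 1.000
  x2 = (8 - (3)·0.000 - (-4)·0.000) / (-9) = -0.889
  x3 = (10 - (1)·0.000 - (-2)·0.000) / (5) = 2.000
Iteration 2:
  x1 = (-10 - (-3)·-0.889 - (-4)·2.000) / (-10) = 0.467
  x2 = (8 - (3)·1.000 - (-4)·2.000) / (-9) = -1.444
  x3 = (10 - (1)·1.000 - (-2)·-0.889) / (5) = 1.444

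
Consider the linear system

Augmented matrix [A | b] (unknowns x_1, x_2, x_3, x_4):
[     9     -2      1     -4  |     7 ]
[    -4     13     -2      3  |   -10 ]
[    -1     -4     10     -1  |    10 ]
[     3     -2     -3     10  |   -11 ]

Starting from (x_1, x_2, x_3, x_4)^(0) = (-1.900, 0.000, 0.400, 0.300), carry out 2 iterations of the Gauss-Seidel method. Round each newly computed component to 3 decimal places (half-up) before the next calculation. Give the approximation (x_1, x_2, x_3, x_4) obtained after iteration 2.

Iteration 1:
  x_1 = (7 - (-2)·0.000 - (1)·0.400 - (-4)·0.300) / (9) = 0.867
  x_2 = (-10 - (-4)·0.867 - (-2)·0.400 - (3)·0.300) / (13) = -0.510
  x_3 = (10 - (-1)·0.867 - (-4)·-0.510 - (-1)·0.300) / (10) = 0.913
  x_4 = (-11 - (3)·0.867 - (-2)·-0.510 - (-3)·0.913) / (10) = -1.188
Iteration 2:
  x_1 = (7 - (-2)·-0.510 - (1)·0.913 - (-4)·-1.188) / (9) = 0.035
  x_2 = (-10 - (-4)·0.035 - (-2)·0.913 - (3)·-1.188) / (13) = -0.344
  x_3 = (10 - (-1)·0.035 - (-4)·-0.344 - (-1)·-1.188) / (10) = 0.747
  x_4 = (-11 - (3)·0.035 - (-2)·-0.344 - (-3)·0.747) / (10) = -0.955

(0.035, -0.344, 0.747, -0.955)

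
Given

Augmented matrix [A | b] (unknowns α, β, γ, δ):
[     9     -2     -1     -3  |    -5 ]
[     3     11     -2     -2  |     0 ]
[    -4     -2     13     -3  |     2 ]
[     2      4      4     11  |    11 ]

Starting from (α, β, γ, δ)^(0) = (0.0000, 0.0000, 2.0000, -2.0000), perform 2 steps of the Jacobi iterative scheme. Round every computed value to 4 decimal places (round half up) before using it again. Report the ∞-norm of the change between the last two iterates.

Iteration 1:
  α = (-5 - (-2)·0.0000 - (-1)·2.0000 - (-3)·-2.0000) / (9) = -1.0000
  β = (0 - (3)·0.0000 - (-2)·2.0000 - (-2)·-2.0000) / (11) = 0.0000
  γ = (2 - (-4)·0.0000 - (-2)·0.0000 - (-3)·-2.0000) / (13) = -0.3077
  δ = (11 - (2)·0.0000 - (4)·0.0000 - (4)·2.0000) / (11) = 0.2727
Iteration 2:
  α = (-5 - (-2)·0.0000 - (-1)·-0.3077 - (-3)·0.2727) / (9) = -0.4988
  β = (0 - (3)·-1.0000 - (-2)·-0.3077 - (-2)·0.2727) / (11) = 0.2664
  γ = (2 - (-4)·-1.0000 - (-2)·0.0000 - (-3)·0.2727) / (13) = -0.0909
  δ = (11 - (2)·-1.0000 - (4)·0.0000 - (4)·-0.3077) / (11) = 1.2937
Change: (0.5012, 0.2664, 0.2168, 1.0210) → max |·| = 1.0210

1.0210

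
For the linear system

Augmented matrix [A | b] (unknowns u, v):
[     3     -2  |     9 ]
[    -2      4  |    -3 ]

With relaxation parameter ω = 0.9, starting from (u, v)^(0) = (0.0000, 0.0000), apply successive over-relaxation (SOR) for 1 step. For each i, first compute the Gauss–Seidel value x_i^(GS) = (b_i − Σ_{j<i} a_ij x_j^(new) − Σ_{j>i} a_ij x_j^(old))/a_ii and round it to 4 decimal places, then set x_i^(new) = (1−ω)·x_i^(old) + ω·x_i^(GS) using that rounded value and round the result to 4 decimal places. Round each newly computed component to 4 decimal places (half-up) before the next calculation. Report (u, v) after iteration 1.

(2.7000, 0.5400)

Iteration 1:
  u: GS value = (9 - (-2)·0.0000) / (3) = 3.0000;  u ← (1−ω)·0.0000 + ω·3.0000 = 2.7000
  v: GS value = (-3 - (-2)·2.7000) / (4) = 0.6000;  v ← (1−ω)·0.0000 + ω·0.6000 = 0.5400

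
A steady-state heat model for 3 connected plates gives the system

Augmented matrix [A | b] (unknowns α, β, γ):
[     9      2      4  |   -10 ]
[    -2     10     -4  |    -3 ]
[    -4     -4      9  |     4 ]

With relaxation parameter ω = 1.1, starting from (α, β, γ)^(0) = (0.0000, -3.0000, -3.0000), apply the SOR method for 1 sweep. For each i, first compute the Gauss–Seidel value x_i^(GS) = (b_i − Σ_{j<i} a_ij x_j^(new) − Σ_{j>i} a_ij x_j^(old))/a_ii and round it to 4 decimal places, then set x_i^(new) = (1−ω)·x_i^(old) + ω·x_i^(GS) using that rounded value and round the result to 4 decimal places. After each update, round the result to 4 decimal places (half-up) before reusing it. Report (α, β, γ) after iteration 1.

(0.9778, -1.1348, 0.7122)

Iteration 1:
  α: GS value = (-10 - (2)·-3.0000 - (4)·-3.0000) / (9) = 0.8889;  α ← (1−ω)·0.0000 + ω·0.8889 = 0.9778
  β: GS value = (-3 - (-2)·0.9778 - (-4)·-3.0000) / (10) = -1.3044;  β ← (1−ω)·-3.0000 + ω·-1.3044 = -1.1348
  γ: GS value = (4 - (-4)·0.9778 - (-4)·-1.1348) / (9) = 0.3747;  γ ← (1−ω)·-3.0000 + ω·0.3747 = 0.7122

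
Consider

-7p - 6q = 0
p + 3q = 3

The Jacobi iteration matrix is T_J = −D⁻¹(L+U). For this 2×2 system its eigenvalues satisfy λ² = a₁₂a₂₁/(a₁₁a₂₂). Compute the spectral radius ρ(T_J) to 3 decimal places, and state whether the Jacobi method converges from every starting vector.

0.535

a₁₂a₂₁/(a₁₁a₂₂) = (-6)·(1) / ((-7)·(3)) = 0.285714
ρ = √|0.285714| = √0.285714 = 0.535
ρ < 1, so Jacobi converges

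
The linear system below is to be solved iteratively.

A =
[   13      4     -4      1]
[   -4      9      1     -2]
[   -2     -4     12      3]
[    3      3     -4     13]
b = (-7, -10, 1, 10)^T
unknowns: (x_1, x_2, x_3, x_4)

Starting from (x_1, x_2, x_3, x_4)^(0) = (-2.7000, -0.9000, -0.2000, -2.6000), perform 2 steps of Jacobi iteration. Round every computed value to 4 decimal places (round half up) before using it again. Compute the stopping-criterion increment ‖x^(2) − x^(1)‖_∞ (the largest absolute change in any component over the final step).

Iteration 1:
  x_1 = (-7 - (4)·-0.9000 - (-4)·-0.2000 - (1)·-2.6000) / (13) = -0.1231
  x_2 = (-10 - (-4)·-2.7000 - (1)·-0.2000 - (-2)·-2.6000) / (9) = -2.8667
  x_3 = (1 - (-2)·-2.7000 - (-4)·-0.9000 - (3)·-2.6000) / (12) = -0.0167
  x_4 = (10 - (3)·-2.7000 - (3)·-0.9000 - (-4)·-0.2000) / (13) = 1.5385
Iteration 2:
  x_1 = (-7 - (4)·-2.8667 - (-4)·-0.0167 - (1)·1.5385) / (13) = 0.2201
  x_2 = (-10 - (-4)·-0.1231 - (1)·-0.0167 - (-2)·1.5385) / (9) = -0.8221
  x_3 = (1 - (-2)·-0.1231 - (-4)·-2.8667 - (3)·1.5385) / (12) = -1.2774
  x_4 = (10 - (3)·-0.1231 - (3)·-2.8667 - (-4)·-0.0167) / (13) = 1.4540
Change: (0.3432, 2.0446, -1.2607, -0.0845) → max |·| = 2.0446

2.0446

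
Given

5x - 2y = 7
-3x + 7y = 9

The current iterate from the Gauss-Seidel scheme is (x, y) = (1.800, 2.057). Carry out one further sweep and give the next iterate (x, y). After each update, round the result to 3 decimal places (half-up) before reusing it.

(2.223, 2.238)

One sweep:
  x = (7 - (-2)·2.057) / (5) = 2.223
  y = (9 - (-3)·2.223) / (7) = 2.238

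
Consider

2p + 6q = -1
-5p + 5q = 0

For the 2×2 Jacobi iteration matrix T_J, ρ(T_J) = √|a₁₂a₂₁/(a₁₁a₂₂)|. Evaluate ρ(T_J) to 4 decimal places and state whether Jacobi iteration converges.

a₁₂a₂₁/(a₁₁a₂₂) = (6)·(-5) / ((2)·(5)) = -3.000000
ρ = √|-3.000000| = √3.000000 = 1.7321
ρ > 1, so Jacobi diverges

1.7321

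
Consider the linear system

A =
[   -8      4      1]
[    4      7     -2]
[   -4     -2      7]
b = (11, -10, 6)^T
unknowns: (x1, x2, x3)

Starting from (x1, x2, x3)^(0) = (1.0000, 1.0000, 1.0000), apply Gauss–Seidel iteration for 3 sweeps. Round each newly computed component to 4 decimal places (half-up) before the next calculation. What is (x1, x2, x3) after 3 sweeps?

Iteration 1:
  x1 = (11 - (4)·1.0000 - (1)·1.0000) / (-8) = -0.7500
  x2 = (-10 - (4)·-0.7500 - (-2)·1.0000) / (7) = -0.7143
  x3 = (6 - (-4)·-0.7500 - (-2)·-0.7143) / (7) = 0.2245
Iteration 2:
  x1 = (11 - (4)·-0.7143 - (1)·0.2245) / (-8) = -1.7041
  x2 = (-10 - (4)·-1.7041 - (-2)·0.2245) / (7) = -0.3907
  x3 = (6 - (-4)·-1.7041 - (-2)·-0.3907) / (7) = -0.2283
Iteration 3:
  x1 = (11 - (4)·-0.3907 - (1)·-0.2283) / (-8) = -1.5989
  x2 = (-10 - (4)·-1.5989 - (-2)·-0.2283) / (7) = -0.5801
  x3 = (6 - (-4)·-1.5989 - (-2)·-0.5801) / (7) = -0.2223

(-1.5989, -0.5801, -0.2223)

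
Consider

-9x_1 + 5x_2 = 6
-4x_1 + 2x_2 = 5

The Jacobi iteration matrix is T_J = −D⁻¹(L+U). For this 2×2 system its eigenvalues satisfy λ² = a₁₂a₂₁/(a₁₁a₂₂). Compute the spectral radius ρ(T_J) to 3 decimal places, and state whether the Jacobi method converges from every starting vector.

a₁₂a₂₁/(a₁₁a₂₂) = (5)·(-4) / ((-9)·(2)) = 1.111111
ρ = √|1.111111| = √1.111111 = 1.054
ρ > 1, so Jacobi diverges

1.054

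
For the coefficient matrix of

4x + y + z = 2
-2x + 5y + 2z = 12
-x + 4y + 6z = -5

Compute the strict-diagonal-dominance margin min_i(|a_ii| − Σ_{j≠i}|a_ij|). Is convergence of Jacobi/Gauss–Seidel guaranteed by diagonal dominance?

row 1: |4| − (1+1) = 2
row 2: |5| − (2+2) = 1
row 3: |6| − (1+4) = 1
minimum over rows = 1 → strictly diagonally dominant (convergence guaranteed)

1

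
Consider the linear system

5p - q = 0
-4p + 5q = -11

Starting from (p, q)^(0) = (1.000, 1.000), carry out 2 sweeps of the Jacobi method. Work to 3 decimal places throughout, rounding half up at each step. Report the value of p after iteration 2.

-0.280

Iteration 1:
  p = (0 - (-1)·1.000) / (5) = 0.200
  q = (-11 - (-4)·1.000) / (5) = -1.400
Iteration 2:
  p = (0 - (-1)·-1.400) / (5) = -0.280
  q = (-11 - (-4)·0.200) / (5) = -2.040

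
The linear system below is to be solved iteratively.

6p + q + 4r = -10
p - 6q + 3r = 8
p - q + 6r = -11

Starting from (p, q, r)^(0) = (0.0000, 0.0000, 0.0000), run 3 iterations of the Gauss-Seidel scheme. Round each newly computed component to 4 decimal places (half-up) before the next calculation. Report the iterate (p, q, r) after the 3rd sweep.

(0.1675, -2.3966, -2.2607)

Iteration 1:
  p = (-10 - (1)·0.0000 - (4)·0.0000) / (6) = -1.6667
  q = (8 - (1)·-1.6667 - (3)·0.0000) / (-6) = -1.6111
  r = (-11 - (1)·-1.6667 - (-1)·-1.6111) / (6) = -1.8241
Iteration 2:
  p = (-10 - (1)·-1.6111 - (4)·-1.8241) / (6) = -0.1821
  q = (8 - (1)·-0.1821 - (3)·-1.8241) / (-6) = -2.2757
  r = (-11 - (1)·-0.1821 - (-1)·-2.2757) / (6) = -2.1823
Iteration 3:
  p = (-10 - (1)·-2.2757 - (4)·-2.1823) / (6) = 0.1675
  q = (8 - (1)·0.1675 - (3)·-2.1823) / (-6) = -2.3966
  r = (-11 - (1)·0.1675 - (-1)·-2.3966) / (6) = -2.2607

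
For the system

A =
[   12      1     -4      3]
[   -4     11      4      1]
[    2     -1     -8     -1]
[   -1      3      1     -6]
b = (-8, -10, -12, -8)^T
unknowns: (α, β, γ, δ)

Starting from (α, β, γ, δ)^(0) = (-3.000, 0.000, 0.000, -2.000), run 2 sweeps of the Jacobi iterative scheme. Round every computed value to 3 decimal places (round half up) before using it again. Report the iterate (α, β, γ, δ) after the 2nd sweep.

Iteration 1:
  α = (-8 - (1)·0.000 - (-4)·0.000 - (3)·-2.000) / (12) = -0.167
  β = (-10 - (-4)·-3.000 - (4)·0.000 - (1)·-2.000) / (11) = -1.818
  γ = (-12 - (2)·-3.000 - (-1)·0.000 - (-1)·-2.000) / (-8) = 1.000
  δ = (-8 - (-1)·-3.000 - (3)·0.000 - (1)·0.000) / (-6) = 1.833
Iteration 2:
  α = (-8 - (1)·-1.818 - (-4)·1.000 - (3)·1.833) / (12) = -0.640
  β = (-10 - (-4)·-0.167 - (4)·1.000 - (1)·1.833) / (11) = -1.500
  γ = (-12 - (2)·-0.167 - (-1)·-1.818 - (-1)·1.833) / (-8) = 1.456
  δ = (-8 - (-1)·-0.167 - (3)·-1.818 - (1)·1.000) / (-6) = 0.619

(-0.640, -1.500, 1.456, 0.619)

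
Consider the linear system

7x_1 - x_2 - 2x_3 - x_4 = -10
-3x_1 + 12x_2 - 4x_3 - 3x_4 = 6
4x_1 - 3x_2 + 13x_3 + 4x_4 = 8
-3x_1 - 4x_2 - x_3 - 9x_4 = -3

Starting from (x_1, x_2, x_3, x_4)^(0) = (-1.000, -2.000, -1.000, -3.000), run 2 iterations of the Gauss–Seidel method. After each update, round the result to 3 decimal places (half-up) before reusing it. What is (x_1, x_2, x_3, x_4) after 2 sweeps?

(-0.817, 1.328, 0.727, -0.065)

Iteration 1:
  x_1 = (-10 - (-1)·-2.000 - (-2)·-1.000 - (-1)·-3.000) / (7) = -2.429
  x_2 = (6 - (-3)·-2.429 - (-4)·-1.000 - (-3)·-3.000) / (12) = -1.191
  x_3 = (8 - (4)·-2.429 - (-3)·-1.191 - (4)·-3.000) / (13) = 2.011
  x_4 = (-3 - (-3)·-2.429 - (-4)·-1.191 - (-1)·2.011) / (-9) = 1.449
Iteration 2:
  x_1 = (-10 - (-1)·-1.191 - (-2)·2.011 - (-1)·1.449) / (7) = -0.817
  x_2 = (6 - (-3)·-0.817 - (-4)·2.011 - (-3)·1.449) / (12) = 1.328
  x_3 = (8 - (4)·-0.817 - (-3)·1.328 - (4)·1.449) / (13) = 0.727
  x_4 = (-3 - (-3)·-0.817 - (-4)·1.328 - (-1)·0.727) / (-9) = -0.065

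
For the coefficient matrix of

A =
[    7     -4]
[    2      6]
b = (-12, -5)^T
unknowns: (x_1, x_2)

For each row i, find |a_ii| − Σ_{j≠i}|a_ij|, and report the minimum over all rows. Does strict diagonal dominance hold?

3

row 1: |7| − (4) = 3
row 2: |6| − (2) = 4
minimum over rows = 3 → strictly diagonally dominant (convergence guaranteed)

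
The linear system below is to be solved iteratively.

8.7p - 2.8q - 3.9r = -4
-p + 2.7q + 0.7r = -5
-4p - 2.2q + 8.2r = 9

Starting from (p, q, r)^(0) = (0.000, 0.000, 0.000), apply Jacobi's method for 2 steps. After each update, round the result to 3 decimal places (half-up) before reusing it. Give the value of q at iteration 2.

-2.307

Iteration 1:
  p = (-4 - (-2.8)·0.000 - (-3.9)·0.000) / (8.7) = -0.460
  q = (-5 - (-1)·0.000 - (0.7)·0.000) / (2.7) = -1.852
  r = (9 - (-4)·0.000 - (-2.2)·0.000) / (8.2) = 1.098
Iteration 2:
  p = (-4 - (-2.8)·-1.852 - (-3.9)·1.098) / (8.7) = -0.564
  q = (-5 - (-1)·-0.460 - (0.7)·1.098) / (2.7) = -2.307
  r = (9 - (-4)·-0.460 - (-2.2)·-1.852) / (8.2) = 0.376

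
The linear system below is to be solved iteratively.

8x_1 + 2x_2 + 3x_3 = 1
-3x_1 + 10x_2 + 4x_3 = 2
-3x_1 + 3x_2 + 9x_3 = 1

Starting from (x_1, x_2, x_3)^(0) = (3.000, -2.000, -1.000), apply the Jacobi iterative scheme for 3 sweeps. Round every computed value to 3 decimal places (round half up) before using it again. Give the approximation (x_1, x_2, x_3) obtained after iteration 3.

Iteration 1:
  x_1 = (1 - (2)·-2.000 - (3)·-1.000) / (8) = 1.000
  x_2 = (2 - (-3)·3.000 - (4)·-1.000) / (10) = 1.500
  x_3 = (1 - (-3)·3.000 - (3)·-2.000) / (9) = 1.778
Iteration 2:
  x_1 = (1 - (2)·1.500 - (3)·1.778) / (8) = -0.917
  x_2 = (2 - (-3)·1.000 - (4)·1.778) / (10) = -0.211
  x_3 = (1 - (-3)·1.000 - (3)·1.500) / (9) = -0.056
Iteration 3:
  x_1 = (1 - (2)·-0.211 - (3)·-0.056) / (8) = 0.199
  x_2 = (2 - (-3)·-0.917 - (4)·-0.056) / (10) = -0.053
  x_3 = (1 - (-3)·-0.917 - (3)·-0.211) / (9) = -0.124

(0.199, -0.053, -0.124)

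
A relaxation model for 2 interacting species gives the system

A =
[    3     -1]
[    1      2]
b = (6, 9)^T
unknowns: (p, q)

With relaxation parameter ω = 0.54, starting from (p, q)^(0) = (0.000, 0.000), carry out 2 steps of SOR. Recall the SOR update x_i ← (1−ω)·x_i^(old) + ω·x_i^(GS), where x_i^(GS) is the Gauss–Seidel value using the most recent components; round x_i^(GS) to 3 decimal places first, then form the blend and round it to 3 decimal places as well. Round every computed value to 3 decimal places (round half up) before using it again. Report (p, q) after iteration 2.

Iteration 1:
  p: GS value = (6 - (-1)·0.000) / (3) = 2.000;  p ← (1−ω)·0.000 + ω·2.000 = 1.080
  q: GS value = (9 - (1)·1.080) / (2) = 3.960;  q ← (1−ω)·0.000 + ω·3.960 = 2.138
Iteration 2:
  p: GS value = (6 - (-1)·2.138) / (3) = 2.713;  p ← (1−ω)·1.080 + ω·2.713 = 1.962
  q: GS value = (9 - (1)·1.962) / (2) = 3.519;  q ← (1−ω)·2.138 + ω·3.519 = 2.884

(1.962, 2.884)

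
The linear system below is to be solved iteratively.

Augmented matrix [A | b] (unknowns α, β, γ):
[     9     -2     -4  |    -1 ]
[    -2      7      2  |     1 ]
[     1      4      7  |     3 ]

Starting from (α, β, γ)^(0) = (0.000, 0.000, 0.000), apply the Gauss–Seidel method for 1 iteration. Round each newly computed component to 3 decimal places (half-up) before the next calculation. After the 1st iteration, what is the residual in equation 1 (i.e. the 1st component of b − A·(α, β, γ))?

Iteration 1:
  α = (-1 - (-2)·0.000 - (-4)·0.000) / (9) = -0.111
  β = (1 - (-2)·-0.111 - (2)·0.000) / (7) = 0.111
  γ = (3 - (1)·-0.111 - (4)·0.111) / (7) = 0.381
Residual b − A·x = (1.745, -0.761, 0.000)

1.745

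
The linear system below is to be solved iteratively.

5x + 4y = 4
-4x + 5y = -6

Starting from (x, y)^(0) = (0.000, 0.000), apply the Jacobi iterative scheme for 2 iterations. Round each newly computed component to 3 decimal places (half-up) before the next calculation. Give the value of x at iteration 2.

1.760

Iteration 1:
  x = (4 - (4)·0.000) / (5) = 0.800
  y = (-6 - (-4)·0.000) / (5) = -1.200
Iteration 2:
  x = (4 - (4)·-1.200) / (5) = 1.760
  y = (-6 - (-4)·0.800) / (5) = -0.560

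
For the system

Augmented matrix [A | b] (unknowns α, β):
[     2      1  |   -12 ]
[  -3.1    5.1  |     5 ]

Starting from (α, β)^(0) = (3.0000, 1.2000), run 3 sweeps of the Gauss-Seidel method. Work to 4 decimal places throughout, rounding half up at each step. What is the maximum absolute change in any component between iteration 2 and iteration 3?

Iteration 1:
  α = (-12 - (1)·1.2000) / (2) = -6.6000
  β = (5 - (-3.1)·-6.6000) / (5.1) = -3.0314
Iteration 2:
  α = (-12 - (1)·-3.0314) / (2) = -4.4843
  β = (5 - (-3.1)·-4.4843) / (5.1) = -1.7454
Iteration 3:
  α = (-12 - (1)·-1.7454) / (2) = -5.1273
  β = (5 - (-3.1)·-5.1273) / (5.1) = -2.1362
Change: (-0.6430, -0.3908) → max |·| = 0.6430

0.6430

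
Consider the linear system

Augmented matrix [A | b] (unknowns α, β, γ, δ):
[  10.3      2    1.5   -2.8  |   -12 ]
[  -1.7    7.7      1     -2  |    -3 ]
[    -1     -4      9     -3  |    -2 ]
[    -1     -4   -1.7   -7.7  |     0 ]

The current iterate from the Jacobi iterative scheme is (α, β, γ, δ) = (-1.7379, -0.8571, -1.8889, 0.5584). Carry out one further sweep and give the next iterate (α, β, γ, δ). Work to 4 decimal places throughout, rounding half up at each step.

(-0.5717, -0.3830, -0.6101, 1.0880)

One sweep:
  α = (-12 - (2)·-0.8571 - (1.5)·-1.8889 - (-2.8)·0.5584) / (10.3) = -0.5717
  β = (-3 - (-1.7)·-1.7379 - (1)·-1.8889 - (-2)·0.5584) / (7.7) = -0.3830
  γ = (-2 - (-1)·-1.7379 - (-4)·-0.8571 - (-3)·0.5584) / (9) = -0.6101
  δ = (0 - (-1)·-1.7379 - (-4)·-0.8571 - (-1.7)·-1.8889) / (-7.7) = 1.0880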